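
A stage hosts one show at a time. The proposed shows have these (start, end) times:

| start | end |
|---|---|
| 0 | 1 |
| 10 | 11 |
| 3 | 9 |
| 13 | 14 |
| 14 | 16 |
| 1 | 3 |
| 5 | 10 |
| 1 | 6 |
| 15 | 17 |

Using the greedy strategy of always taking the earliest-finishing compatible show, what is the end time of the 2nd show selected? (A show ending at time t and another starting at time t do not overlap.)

3

Order by finish time; keep every interval that doesn't clash with the previous kept one.
Sorted by end: (0,1)  (1,3)  (1,6)  (3,9)  (5,10)  (10,11)  (13,14)  (14,16)  (15,17)
take (0,1); take (1,3); take (3,9); take (10,11); take (13,14); take (14,16).
Selected: (0,1) (1,3) (3,9) (10,11) (13,14) (14,16)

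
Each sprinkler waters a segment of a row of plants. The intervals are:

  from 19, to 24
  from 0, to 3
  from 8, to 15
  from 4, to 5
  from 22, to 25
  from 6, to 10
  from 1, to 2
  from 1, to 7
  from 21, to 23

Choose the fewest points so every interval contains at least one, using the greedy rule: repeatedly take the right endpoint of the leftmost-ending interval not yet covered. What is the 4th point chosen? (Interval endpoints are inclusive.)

By right end: [1,2]  [0,3]  [4,5]  [1,7]  [6,10]  [8,15]  [21,23]  [19,24]  [22,25]
[1,2] uncovered → point at 2; [4,5] uncovered → point at 5; [6,10] uncovered → point at 10; [21,23] uncovered → point at 23.
Points: 2, 5, 10, 23 (4 total).

23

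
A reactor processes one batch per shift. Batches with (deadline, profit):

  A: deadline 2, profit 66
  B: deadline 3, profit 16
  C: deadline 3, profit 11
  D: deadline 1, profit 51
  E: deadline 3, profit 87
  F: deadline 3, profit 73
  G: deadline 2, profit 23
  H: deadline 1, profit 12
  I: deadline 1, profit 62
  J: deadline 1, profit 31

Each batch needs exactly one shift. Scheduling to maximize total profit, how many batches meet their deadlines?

Take jobs in profit order; each goes to the latest open slot no later than its deadline.
Profit order: E=87 F=73 A=66 I=62 D=51 J=31 G=23 B=16 H=12 C=11
Assign: E→slot 3, F→slot 2, A→slot 1, I skipped, D skipped, J skipped, G skipped, B skipped, H skipped, C skipped.
Slots: [1:A] [2:F] [3:E]
3 of 10 scheduled.

3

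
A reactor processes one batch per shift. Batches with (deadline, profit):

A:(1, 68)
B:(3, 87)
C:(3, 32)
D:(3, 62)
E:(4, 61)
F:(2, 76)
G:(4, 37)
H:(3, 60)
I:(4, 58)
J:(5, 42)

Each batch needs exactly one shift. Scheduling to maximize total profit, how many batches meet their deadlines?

5

Sort by profit descending; place each in the latest free slot ≤ its deadline.
Profit order: B=87 F=76 A=68 D=62 E=61 H=60 I=58 J=42 G=37 C=32
Assign: B→slot 3, F→slot 2, A→slot 1, D skipped, E→slot 4, H skipped, I skipped, J→slot 5, G skipped, C skipped.
Slots: [1:A] [2:F] [3:B] [4:E] [5:J]
5 of 10 scheduled.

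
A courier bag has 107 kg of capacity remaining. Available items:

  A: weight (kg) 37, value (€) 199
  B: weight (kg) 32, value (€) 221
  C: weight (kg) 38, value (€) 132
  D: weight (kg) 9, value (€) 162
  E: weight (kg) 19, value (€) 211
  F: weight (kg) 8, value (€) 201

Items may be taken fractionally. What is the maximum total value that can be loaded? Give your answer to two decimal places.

Greedy by value/weight ratio, highest first.
Ratios (sorted): F 25.12, D 18.00, E 11.11, B 6.91, A 5.38, C 3.47
take F (8 @ 201); take D (9 @ 162); take E (19 @ 211); take B (32 @ 221); take A (37 @ 199); take 2/38 of C → 6.95. Capacity used 107/107.
Total value = 1000.95

1000.95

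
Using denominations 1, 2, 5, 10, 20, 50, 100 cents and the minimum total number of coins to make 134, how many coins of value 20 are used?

Use the largest denomination that fits, subtract, and repeat.
134 = 1×100 + 1×20 + 1×10 + 2×2
Count of 20: 1

1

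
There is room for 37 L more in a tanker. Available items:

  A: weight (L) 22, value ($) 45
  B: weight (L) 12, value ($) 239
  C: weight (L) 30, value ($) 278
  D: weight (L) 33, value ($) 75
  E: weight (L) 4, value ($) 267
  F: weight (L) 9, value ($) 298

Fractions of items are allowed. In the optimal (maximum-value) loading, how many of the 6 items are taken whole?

3

Greedy by value/weight ratio, highest first.
Order: E (267/4=66.75) > F (298/9=33.11) > B (239/12=19.92) > C (278/30=9.27) > D (75/33=2.27) > A (45/22=2.05)
Fill: take E (4 @ 267) → take F (9 @ 298) → take B (12 @ 239) → take 12/30 of C → 111.20; 37/37 used.
3 item(s) taken whole; one partial (take 12/30 of C).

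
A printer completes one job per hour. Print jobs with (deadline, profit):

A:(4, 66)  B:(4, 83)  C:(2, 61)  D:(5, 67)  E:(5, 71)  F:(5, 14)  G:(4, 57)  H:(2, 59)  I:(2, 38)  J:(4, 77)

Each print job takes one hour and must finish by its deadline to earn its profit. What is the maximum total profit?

Take jobs in profit order; each goes to the latest open slot no later than its deadline.
Profit order: B=83 J=77 E=71 D=67 A=66 C=61 H=59 G=57 I=38 F=14
Assign: B→slot 4, J→slot 3, E→slot 5, D→slot 2, A→slot 1, C skipped, H skipped, G skipped, I skipped, F skipped.
Slots: [1:A] [2:D] [3:J] [4:B] [5:E]
Profit = 66 + 67 + 77 + 83 + 71 = 364

364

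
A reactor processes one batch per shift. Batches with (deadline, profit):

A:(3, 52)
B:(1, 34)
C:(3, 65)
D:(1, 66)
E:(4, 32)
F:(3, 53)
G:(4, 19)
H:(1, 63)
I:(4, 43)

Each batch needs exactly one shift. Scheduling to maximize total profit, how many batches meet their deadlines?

Take jobs in profit order; each goes to the latest open slot no later than its deadline.
Profit order: D=66 C=65 H=63 F=53 A=52 I=43 B=34 E=32 G=19
Assign: D→slot 1, C→slot 3, H skipped, F→slot 2, A skipped, I→slot 4, B skipped, E skipped, G skipped.
Slots: [1:D] [2:F] [3:C] [4:I]
4 of 9 scheduled.

4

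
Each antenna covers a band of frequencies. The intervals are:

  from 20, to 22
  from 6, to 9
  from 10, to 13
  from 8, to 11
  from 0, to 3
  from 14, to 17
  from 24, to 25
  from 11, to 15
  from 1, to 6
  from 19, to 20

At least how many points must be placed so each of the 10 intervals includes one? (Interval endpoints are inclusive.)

6

Sorted: [0,3] [1,6] [6,9] [8,11] [10,13] [11,15] [14,17] [19,20] [20,22] [24,25]
{[0,3],[1,6]} hit by 3; {[6,9],[8,11]} hit by 9; {[10,13],[11,15]} hit by 13; {[14,17]} hit by 17; {[19,20],[20,22]} hit by 20; {[24,25]} hit by 25.
Points: 3, 9, 13, 17, 20, 25 (6 total).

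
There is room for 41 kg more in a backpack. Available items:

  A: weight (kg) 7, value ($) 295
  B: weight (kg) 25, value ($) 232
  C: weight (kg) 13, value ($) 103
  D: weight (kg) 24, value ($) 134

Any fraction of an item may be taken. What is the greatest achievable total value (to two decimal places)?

Greedy by value/weight ratio, highest first.
Order: A (295/7=42.14) > B (232/25=9.28) > C (103/13=7.92) > D (134/24=5.58)
Fill: take A (7 @ 295) → take B (25 @ 232) → take 9/13 of C → 71.31; 41/41 used.
Total value = 598.31

598.31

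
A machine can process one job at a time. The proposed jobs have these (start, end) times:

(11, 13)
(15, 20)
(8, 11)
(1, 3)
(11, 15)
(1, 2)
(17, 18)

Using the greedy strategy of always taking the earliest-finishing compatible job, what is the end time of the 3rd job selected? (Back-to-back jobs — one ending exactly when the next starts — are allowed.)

13

Sort by end time and greedily take each interval whose start is ≥ the last chosen end.
Sorted by end: (1,2)  (1,3)  (8,11)  (11,13)  (11,15)  (17,18)  (15,20)
take (1,2); skip (1,3); take (8,11); take (11,13); take (17,18).
Selected: (1,2) (8,11) (11,13) (17,18)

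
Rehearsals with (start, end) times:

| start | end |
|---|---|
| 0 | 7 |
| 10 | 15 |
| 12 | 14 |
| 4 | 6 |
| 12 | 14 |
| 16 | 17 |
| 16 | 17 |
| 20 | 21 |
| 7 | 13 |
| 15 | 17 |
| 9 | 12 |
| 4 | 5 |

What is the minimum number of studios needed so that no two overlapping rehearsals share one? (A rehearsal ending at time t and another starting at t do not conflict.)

4

Events (time:±→running): 0:+→1 4:+→2 4:+→3 5:-→2 6:-→1 7:-→0 7:+→1 9:+→2 10:+→3 12:-→2 12:+→3 12:+→4 … peak 4.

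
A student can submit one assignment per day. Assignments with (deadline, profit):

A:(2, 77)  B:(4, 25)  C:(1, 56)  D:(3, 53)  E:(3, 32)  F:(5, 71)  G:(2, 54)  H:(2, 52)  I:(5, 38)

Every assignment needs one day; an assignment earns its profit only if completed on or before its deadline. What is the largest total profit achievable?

By profit: A(d2,77), F(d5,71), C(d1,56), G(d2,54), D(d3,53), H(d2,52), I(d5,38), E(d3,32), B(d4,25)
A→slot 2; F→slot 5; C→slot 1; G skipped; D→slot 3; H skipped; I→slot 4; E skipped; B skipped.
Profit = 56 + 77 + 53 + 38 + 71 = 295

295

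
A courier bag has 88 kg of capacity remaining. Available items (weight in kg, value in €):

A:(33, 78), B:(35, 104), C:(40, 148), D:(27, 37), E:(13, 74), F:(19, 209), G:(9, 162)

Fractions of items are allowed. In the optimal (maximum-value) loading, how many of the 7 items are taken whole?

4

Sort by value per unit weight and fill in that order.
Ratios (sorted): G 18.00, F 11.00, E 5.69, C 3.70, B 2.97, A 2.36, D 1.37
take G (9 @ 162); take F (19 @ 209); take E (13 @ 74); take C (40 @ 148); take 7/35 of B → 20.80. Capacity used 88/88.
4 item(s) taken whole; one partial (take 7/35 of B).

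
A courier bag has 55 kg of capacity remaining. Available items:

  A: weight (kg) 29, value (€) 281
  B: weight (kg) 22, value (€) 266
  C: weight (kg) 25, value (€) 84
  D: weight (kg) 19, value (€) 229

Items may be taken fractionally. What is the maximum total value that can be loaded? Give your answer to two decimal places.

630.66

Ratios (sorted): B 12.09, D 12.05, A 9.69, C 3.36
take B (22 @ 266); take D (19 @ 229); take 14/29 of A → 135.66. Capacity used 55/55.
Total value = 630.66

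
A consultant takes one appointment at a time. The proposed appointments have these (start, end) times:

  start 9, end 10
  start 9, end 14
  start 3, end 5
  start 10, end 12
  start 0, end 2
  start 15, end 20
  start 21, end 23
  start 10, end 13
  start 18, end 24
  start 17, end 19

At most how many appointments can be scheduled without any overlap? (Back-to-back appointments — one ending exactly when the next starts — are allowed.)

Sort by end time and greedily take each interval whose start is ≥ the last chosen end.
By end time: (0,2), (3,5), (9,10), (10,12), (10,13), (9,14), (17,19), (15,20), (21,23), (18,24).
Pick (0,2); next start ≥ 2 → (3,5); next start ≥ 5 → (9,10); next start ≥ 10 → (10,12); next start ≥ 12 → (17,19); next start ≥ 19 → (21,23).
Selected 6 appointments.

6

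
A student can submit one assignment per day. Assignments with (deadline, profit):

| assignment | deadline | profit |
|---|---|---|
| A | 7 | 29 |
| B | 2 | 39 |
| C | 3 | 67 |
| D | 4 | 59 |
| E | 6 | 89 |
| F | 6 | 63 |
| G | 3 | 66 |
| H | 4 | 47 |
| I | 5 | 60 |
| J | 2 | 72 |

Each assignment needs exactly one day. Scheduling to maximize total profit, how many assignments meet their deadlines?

7

Take jobs in profit order; each goes to the latest open slot no later than its deadline.
Profit order: E=89 J=72 C=67 G=66 F=63 I=60 D=59 H=47 B=39 A=29
Assign: E→slot 6, J→slot 2, C→slot 3, G→slot 1, F→slot 5, I→slot 4, D skipped, H skipped, B skipped, A→slot 7.
Slots: [1:G] [2:J] [3:C] [4:I] [5:F] [6:E] [7:A]
7 of 10 scheduled.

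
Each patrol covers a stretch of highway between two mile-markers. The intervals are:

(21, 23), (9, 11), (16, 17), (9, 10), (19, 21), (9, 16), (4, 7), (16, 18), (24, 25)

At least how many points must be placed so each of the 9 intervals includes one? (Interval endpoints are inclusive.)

By right end: [4,7]  [9,10]  [9,11]  [9,16]  [16,17]  [16,18]  [19,21]  [21,23]  [24,25]
[4,7] uncovered → point at 7; [9,10] uncovered → point at 10; [16,17] uncovered → point at 17; [19,21] uncovered → point at 21; [24,25] uncovered → point at 25.
Points: 7, 10, 17, 21, 25 (5 total).

5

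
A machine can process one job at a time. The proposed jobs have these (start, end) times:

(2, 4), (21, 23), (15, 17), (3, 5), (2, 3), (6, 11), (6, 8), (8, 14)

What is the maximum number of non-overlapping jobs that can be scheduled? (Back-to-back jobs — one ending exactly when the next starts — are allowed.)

6

By end time: (2,3), (2,4), (3,5), (6,8), (6,11), (8,14), (15,17), (21,23).
Pick (2,3); next start ≥ 3 → (3,5); next start ≥ 5 → (6,8); next start ≥ 8 → (8,14); next start ≥ 14 → (15,17); next start ≥ 17 → (21,23).
Selected 6 jobs.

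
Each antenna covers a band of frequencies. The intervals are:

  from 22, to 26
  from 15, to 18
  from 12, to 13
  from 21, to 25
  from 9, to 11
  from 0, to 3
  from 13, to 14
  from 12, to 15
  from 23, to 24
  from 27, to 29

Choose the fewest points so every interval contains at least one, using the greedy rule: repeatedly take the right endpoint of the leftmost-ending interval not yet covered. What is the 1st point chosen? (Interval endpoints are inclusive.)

3

By right end: [0,3]  [9,11]  [12,13]  [13,14]  [12,15]  [15,18]  [23,24]  [21,25]  [22,26]  [27,29]
[0,3] uncovered → point at 3; [9,11] uncovered → point at 11; [12,13] uncovered → point at 13; [15,18] uncovered → point at 18; [23,24] uncovered → point at 24; [27,29] uncovered → point at 29.
Points: 3, 11, 13, 18, 24, 29 (6 total).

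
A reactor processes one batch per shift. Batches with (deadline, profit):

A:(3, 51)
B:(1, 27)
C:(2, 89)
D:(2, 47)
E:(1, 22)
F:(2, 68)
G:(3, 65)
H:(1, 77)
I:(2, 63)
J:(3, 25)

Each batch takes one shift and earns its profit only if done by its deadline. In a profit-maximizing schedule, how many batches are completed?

3

Take jobs in profit order; each goes to the latest open slot no later than its deadline.
By profit: C(d2,89), H(d1,77), F(d2,68), G(d3,65), I(d2,63), A(d3,51), D(d2,47), B(d1,27), J(d3,25), E(d1,22)
C→slot 2; H→slot 1; F skipped; G→slot 3; I skipped; A skipped; D skipped; B skipped; J skipped; E skipped.
3 of 10 scheduled.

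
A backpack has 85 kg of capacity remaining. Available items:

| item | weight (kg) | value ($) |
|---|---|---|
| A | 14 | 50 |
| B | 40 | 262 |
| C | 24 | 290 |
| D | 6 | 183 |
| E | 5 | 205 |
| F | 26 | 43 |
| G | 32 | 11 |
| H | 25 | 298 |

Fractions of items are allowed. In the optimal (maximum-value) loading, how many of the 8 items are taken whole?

4

Greedy by value/weight ratio, highest first.
Ratios (sorted): E 41.00, D 30.50, C 12.08, H 11.92, B 6.55, A 3.57, F 1.65, G 0.34
take E (5 @ 205); take D (6 @ 183); take C (24 @ 290); take H (25 @ 298); take 25/40 of B → 163.75. Capacity used 85/85.
4 item(s) taken whole; one partial (take 25/40 of B).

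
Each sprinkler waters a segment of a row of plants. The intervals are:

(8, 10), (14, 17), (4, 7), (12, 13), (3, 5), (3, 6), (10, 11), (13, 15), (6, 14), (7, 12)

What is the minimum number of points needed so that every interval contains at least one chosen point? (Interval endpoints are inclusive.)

Process intervals by earliest right end; each time one isn't hit yet, stab at its right endpoint.
By right end: [3,5]  [3,6]  [4,7]  [8,10]  [10,11]  [7,12]  [12,13]  [6,14]  [13,15]  [14,17]
[3,5] uncovered → point at 5; [8,10] uncovered → point at 10; [12,13] uncovered → point at 13; [14,17] uncovered → point at 17.
Points: 5, 10, 13, 17 (4 total).

4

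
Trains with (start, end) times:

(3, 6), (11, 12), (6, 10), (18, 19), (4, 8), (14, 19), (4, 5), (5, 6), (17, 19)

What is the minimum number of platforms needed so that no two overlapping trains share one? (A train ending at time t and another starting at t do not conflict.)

Events (time:±→running): 3:+→1 4:+→2 4:+→3 … peak 3.

3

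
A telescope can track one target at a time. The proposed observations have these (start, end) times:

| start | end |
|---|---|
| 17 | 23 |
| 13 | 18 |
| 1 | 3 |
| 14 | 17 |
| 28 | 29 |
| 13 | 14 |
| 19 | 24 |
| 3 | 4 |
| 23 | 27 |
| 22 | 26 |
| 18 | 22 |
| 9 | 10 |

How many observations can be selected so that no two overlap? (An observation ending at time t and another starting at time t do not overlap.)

By end time: (1,3), (3,4), (9,10), (13,14), (14,17), (13,18), (18,22), (17,23), (19,24), (22,26), (23,27), (28,29).
Pick (1,3); next start ≥ 3 → (3,4); next start ≥ 4 → (9,10); next start ≥ 10 → (13,14); next start ≥ 14 → (14,17); next start ≥ 17 → (18,22); next start ≥ 22 → (22,26); next start ≥ 26 → (28,29).
Selected 8 observations.

8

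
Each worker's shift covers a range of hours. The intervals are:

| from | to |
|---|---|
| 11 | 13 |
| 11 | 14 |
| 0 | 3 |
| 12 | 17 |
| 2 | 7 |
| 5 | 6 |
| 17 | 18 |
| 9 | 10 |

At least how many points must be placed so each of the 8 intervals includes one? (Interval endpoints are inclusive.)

5

By right end: [0,3]  [5,6]  [2,7]  [9,10]  [11,13]  [11,14]  [12,17]  [17,18]
[0,3] uncovered → point at 3; [5,6] uncovered → point at 6; [9,10] uncovered → point at 10; [11,13] uncovered → point at 13; [17,18] uncovered → point at 18.
Points: 3, 6, 10, 13, 18 (5 total).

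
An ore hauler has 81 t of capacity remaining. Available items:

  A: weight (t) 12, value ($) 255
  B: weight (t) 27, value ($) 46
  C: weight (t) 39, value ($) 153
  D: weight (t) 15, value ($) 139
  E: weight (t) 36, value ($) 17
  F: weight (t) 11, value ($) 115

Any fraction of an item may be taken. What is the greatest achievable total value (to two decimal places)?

668.81

Ratios (sorted): A 21.25, F 10.45, D 9.27, C 3.92, B 1.70, E 0.47
take A (12 @ 255); take F (11 @ 115); take D (15 @ 139); take C (39 @ 153); take 4/27 of B → 6.81. Capacity used 81/81.
Total value = 668.81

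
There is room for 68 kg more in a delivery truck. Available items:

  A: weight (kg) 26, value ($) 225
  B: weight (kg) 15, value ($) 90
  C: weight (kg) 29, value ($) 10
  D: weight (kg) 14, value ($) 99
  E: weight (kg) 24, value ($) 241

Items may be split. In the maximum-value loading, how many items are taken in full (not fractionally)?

3

Greedy by value/weight ratio, highest first.
Order: E (241/24=10.04) > A (225/26=8.65) > D (99/14=7.07) > B (90/15=6.00) > C (10/29=0.34)
Fill: take E (24 @ 241) → take A (26 @ 225) → take D (14 @ 99) → take 4/15 of B → 24.00; 68/68 used.
3 item(s) taken whole; one partial (take 4/15 of B).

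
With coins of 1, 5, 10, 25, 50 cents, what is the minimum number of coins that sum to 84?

Greedy: take as many of the largest coin as possible, then repeat with the remainder.
84 − 1×50→34 − 1×25→9 − 1×5→4 − 4×1→0
Total coins = 1 + 1 + 1 + 4 = 7

7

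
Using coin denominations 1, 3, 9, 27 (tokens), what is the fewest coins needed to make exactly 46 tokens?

Use the largest denomination that fits, subtract, and repeat.
46 = 1×27 + 2×9 + 1×1
Total coins = 1 + 2 + 1 = 4

4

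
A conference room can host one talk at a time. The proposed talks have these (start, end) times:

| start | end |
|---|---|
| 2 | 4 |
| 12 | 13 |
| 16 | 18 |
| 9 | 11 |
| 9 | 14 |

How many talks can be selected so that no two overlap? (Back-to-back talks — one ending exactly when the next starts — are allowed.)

4

Greedy by earliest finish: after sorting by end time, pick each interval compatible with the last pick.
Sorted by end: (2,4)  (9,11)  (12,13)  (9,14)  (16,18)
take (2,4); take (9,11); take (12,13); take (16,18).
Selected 4 talks.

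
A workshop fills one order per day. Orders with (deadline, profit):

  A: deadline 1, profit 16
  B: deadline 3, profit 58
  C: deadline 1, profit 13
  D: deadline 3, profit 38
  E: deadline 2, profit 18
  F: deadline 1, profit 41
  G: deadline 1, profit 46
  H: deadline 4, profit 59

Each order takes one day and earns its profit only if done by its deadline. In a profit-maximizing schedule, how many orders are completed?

4

Profit order: H=59 B=58 G=46 F=41 D=38 E=18 A=16 C=13
Assign: H→slot 4, B→slot 3, G→slot 1, F skipped, D→slot 2, E skipped, A skipped, C skipped.
Slots: [1:G] [2:D] [3:B] [4:H]
4 of 8 scheduled.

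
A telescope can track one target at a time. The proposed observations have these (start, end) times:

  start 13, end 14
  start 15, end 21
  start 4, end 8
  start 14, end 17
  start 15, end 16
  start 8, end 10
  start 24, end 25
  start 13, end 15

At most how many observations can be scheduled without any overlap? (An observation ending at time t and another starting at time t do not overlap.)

5

By end time: (4,8), (8,10), (13,14), (13,15), (15,16), (14,17), (15,21), (24,25).
Pick (4,8); next start ≥ 8 → (8,10); next start ≥ 10 → (13,14); next start ≥ 14 → (15,16); next start ≥ 16 → (24,25).
Selected 5 observations.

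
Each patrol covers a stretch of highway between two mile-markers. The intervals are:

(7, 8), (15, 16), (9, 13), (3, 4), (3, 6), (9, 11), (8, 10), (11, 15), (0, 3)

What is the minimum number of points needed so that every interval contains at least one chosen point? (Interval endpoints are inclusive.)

4

Sorted: [0,3] [3,4] [3,6] [7,8] [8,10] [9,11] [9,13] [11,15] [15,16]
{[0,3],[3,4],[3,6]} hit by 3; {[7,8],[8,10]} hit by 8; {[9,11],[9,13],[11,15]} hit by 11; {[15,16]} hit by 16.
Points: 3, 8, 11, 16 (4 total).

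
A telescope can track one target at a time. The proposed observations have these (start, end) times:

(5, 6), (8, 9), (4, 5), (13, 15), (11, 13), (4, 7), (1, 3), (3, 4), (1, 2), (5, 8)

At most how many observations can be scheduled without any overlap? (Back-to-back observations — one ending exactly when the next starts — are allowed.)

Order by finish time; keep every interval that doesn't clash with the previous kept one.
Sorted by end: (1,2)  (1,3)  (3,4)  (4,5)  (5,6)  (4,7)  (5,8)  (8,9)  (11,13)  (13,15)
take (1,2); skip (1,3); take (3,4); take (4,5); take (5,6); skip (4,7); skip (5,8); take (8,9); take (11,13); take (13,15).
Selected 7 observations.

7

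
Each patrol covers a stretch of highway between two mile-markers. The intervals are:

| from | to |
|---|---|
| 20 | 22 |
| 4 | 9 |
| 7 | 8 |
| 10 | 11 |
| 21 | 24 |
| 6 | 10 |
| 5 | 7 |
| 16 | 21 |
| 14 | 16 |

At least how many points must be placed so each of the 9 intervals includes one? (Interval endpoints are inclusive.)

Sort by right endpoint; whenever an interval is uncovered, place a point at its right end.
Sorted: [5,7] [7,8] [4,9] [6,10] [10,11] [14,16] [16,21] [20,22] [21,24]
{[5,7],[7,8],[4,9],[6,10]} hit by 7; {[10,11]} hit by 11; {[14,16],[16,21]} hit by 16; {[20,22],[21,24]} hit by 22.
Points: 7, 11, 16, 22 (4 total).

4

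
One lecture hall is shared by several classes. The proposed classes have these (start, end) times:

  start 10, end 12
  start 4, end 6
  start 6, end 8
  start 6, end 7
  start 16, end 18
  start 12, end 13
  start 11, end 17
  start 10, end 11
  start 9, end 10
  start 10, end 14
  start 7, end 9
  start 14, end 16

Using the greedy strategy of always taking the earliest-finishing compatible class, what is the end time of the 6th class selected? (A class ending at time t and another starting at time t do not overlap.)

Greedy by earliest finish: after sorting by end time, pick each interval compatible with the last pick.
Sorted by end: (4,6)  (6,7)  (6,8)  (7,9)  (9,10)  (10,11)  (10,12)  (12,13)  (10,14)  (14,16)  (11,17)  (16,18)
take (4,6); take (6,7); take (7,9); take (9,10); take (10,11); take (12,13); skip (10,14); take (14,16); take (16,18).
Selected: (4,6) (6,7) (7,9) (9,10) (10,11) (12,13) (14,16) (16,18)

13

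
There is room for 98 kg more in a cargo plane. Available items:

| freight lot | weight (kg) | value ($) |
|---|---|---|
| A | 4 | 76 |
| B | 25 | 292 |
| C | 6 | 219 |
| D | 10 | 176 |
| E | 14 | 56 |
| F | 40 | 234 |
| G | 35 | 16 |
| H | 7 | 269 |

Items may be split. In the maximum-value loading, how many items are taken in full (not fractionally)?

6

Greedy by value/weight ratio, highest first.
Ratios (sorted): H 38.43, C 36.50, A 19.00, D 17.60, B 11.68, F 5.85, E 4.00, G 0.46
take H (7 @ 269); take C (6 @ 219); take A (4 @ 76); take D (10 @ 176); take B (25 @ 292); take F (40 @ 234); take 6/14 of E → 24.00. Capacity used 98/98.
6 item(s) taken whole; one partial (take 6/14 of E).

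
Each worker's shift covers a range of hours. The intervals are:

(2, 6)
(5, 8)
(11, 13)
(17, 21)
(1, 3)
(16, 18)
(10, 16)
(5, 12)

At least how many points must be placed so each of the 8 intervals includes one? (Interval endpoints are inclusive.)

Process intervals by earliest right end; each time one isn't hit yet, stab at its right endpoint.
By right end: [1,3]  [2,6]  [5,8]  [5,12]  [11,13]  [10,16]  [16,18]  [17,21]
[1,3] uncovered → point at 3; [5,8] uncovered → point at 8; [11,13] uncovered → point at 13; [16,18] uncovered → point at 18.
Points: 3, 8, 13, 18 (4 total).

4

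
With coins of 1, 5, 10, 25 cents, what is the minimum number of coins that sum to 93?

8

Greedy: take as many of the largest coin as possible, then repeat with the remainder.
93 − 3×25→18 − 1×10→8 − 1×5→3 − 3×1→0
Total coins = 3 + 1 + 1 + 3 = 8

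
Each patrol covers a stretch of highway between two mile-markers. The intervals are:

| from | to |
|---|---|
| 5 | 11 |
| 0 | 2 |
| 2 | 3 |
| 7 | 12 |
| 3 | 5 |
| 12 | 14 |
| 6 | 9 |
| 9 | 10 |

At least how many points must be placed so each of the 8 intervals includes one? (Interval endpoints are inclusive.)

Sort by right endpoint; whenever an interval is uncovered, place a point at its right end.
By right end: [0,2]  [2,3]  [3,5]  [6,9]  [9,10]  [5,11]  [7,12]  [12,14]
[0,2] uncovered → point at 2; [3,5] uncovered → point at 5; [6,9] uncovered → point at 9; [12,14] uncovered → point at 14.
Points: 2, 5, 9, 14 (4 total).

4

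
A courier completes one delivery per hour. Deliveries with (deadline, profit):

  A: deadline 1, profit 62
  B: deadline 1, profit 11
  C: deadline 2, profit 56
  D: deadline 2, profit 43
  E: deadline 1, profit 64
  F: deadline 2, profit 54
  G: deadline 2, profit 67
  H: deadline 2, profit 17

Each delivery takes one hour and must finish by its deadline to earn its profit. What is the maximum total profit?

131

Sort by profit descending; place each in the latest free slot ≤ its deadline.
By profit: G(d2,67), E(d1,64), A(d1,62), C(d2,56), F(d2,54), D(d2,43), H(d2,17), B(d1,11)
G→slot 2; E→slot 1; A skipped; C skipped; F skipped; D skipped; H skipped; B skipped.
Profit = 64 + 67 = 131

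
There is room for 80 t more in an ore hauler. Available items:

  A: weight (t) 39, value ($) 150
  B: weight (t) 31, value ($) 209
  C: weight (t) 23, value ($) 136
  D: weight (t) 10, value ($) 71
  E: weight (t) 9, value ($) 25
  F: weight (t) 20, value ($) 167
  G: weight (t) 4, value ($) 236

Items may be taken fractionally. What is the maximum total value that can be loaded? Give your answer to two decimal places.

Ratios (sorted): G 59.00, F 8.35, D 7.10, B 6.74, C 5.91, A 3.85, E 2.78
take G (4 @ 236); take F (20 @ 167); take D (10 @ 71); take B (31 @ 209); take 15/23 of C → 88.70. Capacity used 80/80.
Total value = 771.70

771.70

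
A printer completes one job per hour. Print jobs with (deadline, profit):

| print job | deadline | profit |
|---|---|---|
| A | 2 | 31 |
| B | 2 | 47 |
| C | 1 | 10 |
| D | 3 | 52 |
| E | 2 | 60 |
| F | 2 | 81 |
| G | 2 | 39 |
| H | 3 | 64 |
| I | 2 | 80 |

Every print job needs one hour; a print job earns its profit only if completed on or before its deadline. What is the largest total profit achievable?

Take jobs in profit order; each goes to the latest open slot no later than its deadline.
By profit: F(d2,81), I(d2,80), H(d3,64), E(d2,60), D(d3,52), B(d2,47), G(d2,39), A(d2,31), C(d1,10)
F→slot 2; I→slot 1; H→slot 3; E skipped; D skipped; B skipped; G skipped; A skipped; C skipped.
Profit = 80 + 81 + 64 = 225

225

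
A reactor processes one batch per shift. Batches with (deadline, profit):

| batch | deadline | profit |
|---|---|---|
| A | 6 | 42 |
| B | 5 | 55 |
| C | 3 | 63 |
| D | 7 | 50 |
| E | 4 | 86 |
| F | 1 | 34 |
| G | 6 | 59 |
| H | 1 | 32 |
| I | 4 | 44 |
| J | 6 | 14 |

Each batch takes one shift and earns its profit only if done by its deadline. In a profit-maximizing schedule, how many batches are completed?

7

Profit order: E=86 C=63 G=59 B=55 D=50 I=44 A=42 F=34 H=32 J=14
Assign: E→slot 4, C→slot 3, G→slot 6, B→slot 5, D→slot 7, I→slot 2, A→slot 1, F skipped, H skipped, J skipped.
Slots: [1:A] [2:I] [3:C] [4:E] [5:B] [6:G] [7:D]
7 of 10 scheduled.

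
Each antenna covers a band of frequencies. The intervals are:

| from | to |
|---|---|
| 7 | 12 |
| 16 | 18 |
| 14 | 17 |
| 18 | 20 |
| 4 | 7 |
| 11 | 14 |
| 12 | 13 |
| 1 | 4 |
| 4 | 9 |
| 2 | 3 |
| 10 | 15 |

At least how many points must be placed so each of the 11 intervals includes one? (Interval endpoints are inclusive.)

Sort by right endpoint; whenever an interval is uncovered, place a point at its right end.
By right end: [2,3]  [1,4]  [4,7]  [4,9]  [7,12]  [12,13]  [11,14]  [10,15]  [14,17]  [16,18]  [18,20]
[2,3] uncovered → point at 3; [4,7] uncovered → point at 7; [12,13] uncovered → point at 13; [14,17] uncovered → point at 17; [18,20] uncovered → point at 20.
Points: 3, 7, 13, 17, 20 (5 total).

5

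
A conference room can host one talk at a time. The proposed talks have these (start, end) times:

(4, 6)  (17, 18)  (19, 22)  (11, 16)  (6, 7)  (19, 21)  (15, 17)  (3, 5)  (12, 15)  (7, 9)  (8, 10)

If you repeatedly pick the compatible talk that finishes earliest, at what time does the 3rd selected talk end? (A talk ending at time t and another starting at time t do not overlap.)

9

Sorted by end: (3,5)  (4,6)  (6,7)  (7,9)  (8,10)  (12,15)  (11,16)  (15,17)  (17,18)  (19,21)  (19,22)
take (3,5); take (6,7); take (7,9); take (12,15); take (15,17); take (17,18); take (19,21).
Selected: (3,5) (6,7) (7,9) (12,15) (15,17) (17,18) (19,21)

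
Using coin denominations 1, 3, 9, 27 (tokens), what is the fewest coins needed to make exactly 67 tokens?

5

Greedy: take as many of the largest coin as possible, then repeat with the remainder.
67 = 2×27 + 1×9 + 1×3 + 1×1
Total coins = 2 + 1 + 1 + 1 = 5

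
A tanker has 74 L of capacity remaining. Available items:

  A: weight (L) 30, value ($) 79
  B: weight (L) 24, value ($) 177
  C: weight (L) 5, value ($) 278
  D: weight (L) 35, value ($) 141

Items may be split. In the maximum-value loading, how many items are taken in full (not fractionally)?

3

Greedy by value/weight ratio, highest first.
Order: C (278/5=55.60) > B (177/24=7.38) > D (141/35=4.03) > A (79/30=2.63)
Fill: take C (5 @ 278) → take B (24 @ 177) → take D (35 @ 141) → take 10/30 of A → 26.33; 74/74 used.
3 item(s) taken whole; one partial (take 10/30 of A).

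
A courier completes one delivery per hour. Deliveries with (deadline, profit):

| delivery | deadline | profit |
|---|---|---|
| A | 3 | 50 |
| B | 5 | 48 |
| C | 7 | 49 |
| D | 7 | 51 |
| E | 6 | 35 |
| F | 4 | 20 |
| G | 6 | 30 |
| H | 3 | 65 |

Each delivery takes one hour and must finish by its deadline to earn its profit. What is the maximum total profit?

Take jobs in profit order; each goes to the latest open slot no later than its deadline.
By profit: H(d3,65), D(d7,51), A(d3,50), C(d7,49), B(d5,48), E(d6,35), G(d6,30), F(d4,20)
H→slot 3; D→slot 7; A→slot 2; C→slot 6; B→slot 5; E→slot 4; G→slot 1; F skipped.
Profit = 30 + 50 + 65 + 35 + 48 + 49 + 51 = 328

328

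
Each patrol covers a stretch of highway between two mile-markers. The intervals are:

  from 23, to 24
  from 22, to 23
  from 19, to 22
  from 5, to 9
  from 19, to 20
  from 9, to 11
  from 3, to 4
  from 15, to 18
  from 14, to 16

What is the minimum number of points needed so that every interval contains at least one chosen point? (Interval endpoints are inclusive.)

Sorted: [3,4] [5,9] [9,11] [14,16] [15,18] [19,20] [19,22] [22,23] [23,24]
{[3,4]} hit by 4; {[5,9],[9,11]} hit by 9; {[14,16],[15,18]} hit by 16; {[19,20],[19,22]} hit by 20; {[22,23],[23,24]} hit by 23.
Points: 4, 9, 16, 20, 23 (5 total).

5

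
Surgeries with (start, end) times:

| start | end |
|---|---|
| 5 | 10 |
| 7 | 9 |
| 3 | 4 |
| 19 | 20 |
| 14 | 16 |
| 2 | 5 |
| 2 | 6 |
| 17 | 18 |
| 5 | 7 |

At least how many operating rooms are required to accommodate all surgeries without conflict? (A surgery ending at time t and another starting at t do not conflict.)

Count concurrent intervals with a sweep; the peak is the room count.
starts: [2, 2, 3, 5, 5, 7, 14, 17, 19]
ends:   [4, 5, 6, 7, 9, 10, 16, 18, 20]
s2→1 s2→2 s3→3  — peak 3.

3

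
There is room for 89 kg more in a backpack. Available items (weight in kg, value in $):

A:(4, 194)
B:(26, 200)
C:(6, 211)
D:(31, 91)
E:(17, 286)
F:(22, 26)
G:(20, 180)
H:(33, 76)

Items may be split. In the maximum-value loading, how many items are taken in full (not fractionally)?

Sort by value per unit weight and fill in that order.
Ratios (sorted): A 48.50, C 35.17, E 16.82, G 9.00, B 7.69, D 2.94, H 2.30, F 1.18
take A (4 @ 194); take C (6 @ 211); take E (17 @ 286); take G (20 @ 180); take B (26 @ 200); take 16/31 of D → 46.97. Capacity used 89/89.
5 item(s) taken whole; one partial (take 16/31 of D).

5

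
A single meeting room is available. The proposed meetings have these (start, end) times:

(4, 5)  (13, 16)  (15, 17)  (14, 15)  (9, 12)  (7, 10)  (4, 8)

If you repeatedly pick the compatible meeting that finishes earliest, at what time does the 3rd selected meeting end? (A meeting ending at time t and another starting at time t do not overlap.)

15

Order by finish time; keep every interval that doesn't clash with the previous kept one.
By end time: (4,5), (4,8), (7,10), (9,12), (14,15), (13,16), (15,17).
Pick (4,5); next start ≥ 5 → (7,10); next start ≥ 10 → (14,15); next start ≥ 15 → (15,17).
Selected: (4,5) (7,10) (14,15) (15,17)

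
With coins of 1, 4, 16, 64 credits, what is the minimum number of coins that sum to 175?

10

175 − 2×64→47 − 2×16→15 − 3×4→3 − 3×1→0
Total coins = 2 + 2 + 3 + 3 = 10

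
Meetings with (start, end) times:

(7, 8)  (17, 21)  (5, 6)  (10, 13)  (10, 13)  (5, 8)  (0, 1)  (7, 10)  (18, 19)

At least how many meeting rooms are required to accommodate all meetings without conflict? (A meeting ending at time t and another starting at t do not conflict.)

3

Count concurrent intervals with a sweep; the peak is the room count.
starts: [0, 5, 5, 7, 7, 10, 10, 17, 18]
ends:   [1, 6, 8, 8, 10, 13, 13, 19, 21]
s0→1 e1→0 s5→1 s5→2 e6→1 s7→2 s7→3  — peak 3.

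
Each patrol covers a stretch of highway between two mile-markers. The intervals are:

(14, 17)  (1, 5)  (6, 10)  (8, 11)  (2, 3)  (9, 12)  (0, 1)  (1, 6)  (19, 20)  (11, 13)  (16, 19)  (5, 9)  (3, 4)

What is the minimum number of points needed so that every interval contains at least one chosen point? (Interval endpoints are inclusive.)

6

Sort by right endpoint; whenever an interval is uncovered, place a point at its right end.
Sorted: [0,1] [2,3] [3,4] [1,5] [1,6] [5,9] [6,10] [8,11] [9,12] [11,13] [14,17] [16,19] [19,20]
{[0,1]} hit by 1; {[2,3],[3,4],[1,5],[1,6]} hit by 3; {[5,9],[6,10],[8,11],[9,12]} hit by 9; {[11,13]} hit by 13; {[14,17],[16,19]} hit by 17; {[19,20]} hit by 20.
Points: 1, 3, 9, 13, 17, 20 (6 total).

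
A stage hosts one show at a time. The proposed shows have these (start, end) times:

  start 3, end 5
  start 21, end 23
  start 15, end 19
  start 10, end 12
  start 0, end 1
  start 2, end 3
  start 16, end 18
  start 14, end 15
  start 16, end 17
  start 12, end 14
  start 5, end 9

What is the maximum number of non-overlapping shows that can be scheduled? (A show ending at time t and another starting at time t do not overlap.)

9

Sorted by end: (0,1)  (2,3)  (3,5)  (5,9)  (10,12)  (12,14)  (14,15)  (16,17)  (16,18)  (15,19)  (21,23)
take (0,1); take (2,3); take (3,5); take (5,9); take (10,12); take (12,14); take (14,15); take (16,17); skip (15,19); take (21,23).
Selected 9 shows.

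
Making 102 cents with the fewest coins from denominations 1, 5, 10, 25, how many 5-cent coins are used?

102 − 4×25→2 − 2×1→0
Count of 5: 0

0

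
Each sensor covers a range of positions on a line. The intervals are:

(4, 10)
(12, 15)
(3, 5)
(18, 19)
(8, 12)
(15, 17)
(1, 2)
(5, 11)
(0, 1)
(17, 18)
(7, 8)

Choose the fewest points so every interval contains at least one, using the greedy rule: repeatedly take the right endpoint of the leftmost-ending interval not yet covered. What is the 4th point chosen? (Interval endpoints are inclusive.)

Process intervals by earliest right end; each time one isn't hit yet, stab at its right endpoint.
By right end: [0,1]  [1,2]  [3,5]  [7,8]  [4,10]  [5,11]  [8,12]  [12,15]  [15,17]  [17,18]  [18,19]
[0,1] uncovered → point at 1; [3,5] uncovered → point at 5; [7,8] uncovered → point at 8; [12,15] uncovered → point at 15; [17,18] uncovered → point at 18.
Points: 1, 5, 8, 15, 18 (5 total).

15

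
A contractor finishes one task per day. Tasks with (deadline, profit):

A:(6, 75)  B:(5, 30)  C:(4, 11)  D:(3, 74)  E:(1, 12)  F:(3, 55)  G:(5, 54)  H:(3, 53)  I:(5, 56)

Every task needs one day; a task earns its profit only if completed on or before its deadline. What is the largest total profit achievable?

By profit: A(d6,75), D(d3,74), I(d5,56), F(d3,55), G(d5,54), H(d3,53), B(d5,30), E(d1,12), C(d4,11)
A→slot 6; D→slot 3; I→slot 5; F→slot 2; G→slot 4; H→slot 1; B skipped; E skipped; C skipped.
Profit = 53 + 55 + 74 + 54 + 56 + 75 = 367

367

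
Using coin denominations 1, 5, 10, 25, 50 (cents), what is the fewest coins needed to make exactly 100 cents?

2

Greedy: take as many of the largest coin as possible, then repeat with the remainder.
100 − 2×50→0
Total coins = 2 = 2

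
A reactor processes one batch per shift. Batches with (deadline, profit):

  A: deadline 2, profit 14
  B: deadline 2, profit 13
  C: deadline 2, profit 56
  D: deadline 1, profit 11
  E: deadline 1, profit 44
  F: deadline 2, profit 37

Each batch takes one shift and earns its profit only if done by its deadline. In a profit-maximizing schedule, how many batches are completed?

Sort by profit descending; place each in the latest free slot ≤ its deadline.
Profit order: C=56 E=44 F=37 A=14 B=13 D=11
Assign: C→slot 2, E→slot 1, F skipped, A skipped, B skipped, D skipped.
Slots: [1:E] [2:C]
2 of 6 scheduled.

2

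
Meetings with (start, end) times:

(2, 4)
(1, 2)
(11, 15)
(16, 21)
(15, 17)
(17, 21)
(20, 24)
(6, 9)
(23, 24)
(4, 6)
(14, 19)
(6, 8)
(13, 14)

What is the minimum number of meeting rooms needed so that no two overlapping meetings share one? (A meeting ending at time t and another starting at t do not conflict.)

3

Events (time:±→running): 1:+→1 2:-→0 2:+→1 4:-→0 4:+→1 6:-→0 6:+→1 6:+→2 8:-→1 9:-→0 11:+→1 13:+→2 14:-→1 14:+→2 15:-→1 15:+→2 16:+→3 … peak 3.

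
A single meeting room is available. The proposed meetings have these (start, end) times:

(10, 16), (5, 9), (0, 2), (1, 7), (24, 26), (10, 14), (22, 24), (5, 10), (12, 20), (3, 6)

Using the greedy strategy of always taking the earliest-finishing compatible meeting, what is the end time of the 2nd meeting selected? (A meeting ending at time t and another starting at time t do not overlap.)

Order by finish time; keep every interval that doesn't clash with the previous kept one.
Sorted by end: (0,2)  (3,6)  (1,7)  (5,9)  (5,10)  (10,14)  (10,16)  (12,20)  (22,24)  (24,26)
take (0,2); take (3,6); skip (5,10); take (10,14); take (22,24); take (24,26).
Selected: (0,2) (3,6) (10,14) (22,24) (24,26)

6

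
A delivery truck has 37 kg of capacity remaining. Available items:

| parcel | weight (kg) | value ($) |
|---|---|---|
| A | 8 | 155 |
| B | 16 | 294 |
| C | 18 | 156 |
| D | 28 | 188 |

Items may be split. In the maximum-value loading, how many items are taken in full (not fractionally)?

Greedy by value/weight ratio, highest first.
Ratios (sorted): A 19.38, B 18.38, C 8.67, D 6.71
take A (8 @ 155); take B (16 @ 294); take 13/18 of C → 112.67. Capacity used 37/37.
2 item(s) taken whole; one partial (take 13/18 of C).

2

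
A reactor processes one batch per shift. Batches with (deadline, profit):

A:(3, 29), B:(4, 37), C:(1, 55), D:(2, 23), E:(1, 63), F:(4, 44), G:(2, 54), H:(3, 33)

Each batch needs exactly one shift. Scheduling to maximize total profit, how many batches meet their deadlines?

4

By profit: E(d1,63), C(d1,55), G(d2,54), F(d4,44), B(d4,37), H(d3,33), A(d3,29), D(d2,23)
E→slot 1; C skipped; G→slot 2; F→slot 4; B→slot 3; H skipped; A skipped; D skipped.
4 of 8 scheduled.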